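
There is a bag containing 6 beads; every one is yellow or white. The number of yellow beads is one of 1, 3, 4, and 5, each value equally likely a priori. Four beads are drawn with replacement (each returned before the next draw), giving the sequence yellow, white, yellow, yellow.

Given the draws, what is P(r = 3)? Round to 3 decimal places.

The likelihood of the observed sequence under each hypothesis: P(data | r = 1) = (1/6)(5/6)(1/6)(1/6) = 0.003858; P(data | r = 3) = (3/6)(3/6)(3/6)(3/6) = 0.0625; P(data | r = 4) = (4/6)(2/6)(4/6)(4/6) = 0.098765; P(data | r = 5) = (5/6)(1/6)(5/6)(5/6) = 0.096451.
Weighting by the prior gives 1/4 · 0.003858 = 0.00096451, 1/4 · 0.0625 = 0.015625, 1/4 · 0.098765 = 0.024691, 1/4 · 0.096451 = 0.024113; summing to 0.065394.
So P(r = 3 | data) = (0.015625) / (0.065394) = 0.23894.

0.239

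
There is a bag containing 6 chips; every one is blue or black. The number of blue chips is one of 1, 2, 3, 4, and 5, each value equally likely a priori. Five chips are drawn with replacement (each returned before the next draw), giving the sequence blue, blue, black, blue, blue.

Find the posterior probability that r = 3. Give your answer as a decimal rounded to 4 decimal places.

0.1677

Compute the likelihood of the observed sequence for each case: P(data | r = 1) = (1/6)(1/6)(5/6)(1/6)(1/6) = 0.000643; P(data | r = 2) = (2/6)(2/6)(4/6)(2/6)(2/6) = 0.0082305; P(data | r = 3) = (3/6)(3/6)(3/6)(3/6)(3/6) = 0.03125; P(data | r = 4) = (4/6)(4/6)(2/6)(4/6)(4/6) = 0.065844; P(data | r = 5) = (5/6)(5/6)(1/6)(5/6)(5/6) = 0.080376.
The prior-weighted likelihoods are 1/5 · 0.000643 = 0.0001286, 1/5 · 0.0082305 = 0.0016461, 1/5 · 0.03125 = 0.00625, 1/5 · 0.065844 = 0.013169, 1/5 · 0.080376 = 0.016075; these sum to 0.037269.
By Bayes' rule, P(r = 3 | data) = (0.00625) / (0.037269) = 0.1677.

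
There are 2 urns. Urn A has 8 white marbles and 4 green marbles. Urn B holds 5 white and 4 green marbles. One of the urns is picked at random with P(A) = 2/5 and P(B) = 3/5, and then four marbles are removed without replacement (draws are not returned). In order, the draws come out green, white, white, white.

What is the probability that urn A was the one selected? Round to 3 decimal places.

The likelihood of the observed sequence under each hypothesis: P(data | urn A) = (4/12)(8/11)(7/10)(6/9) = 0.11313; P(data | urn B) = (4/9)(5/8)(4/7)(3/6) = 0.079365.
The prior-weighted likelihoods are 2/5 · 0.11313 = 0.045253, 3/5 · 0.079365 = 0.047619; with total 0.092872.
By Bayes' rule, P(urn A | data) = (0.045253) / (0.092872) = 0.48726.

0.487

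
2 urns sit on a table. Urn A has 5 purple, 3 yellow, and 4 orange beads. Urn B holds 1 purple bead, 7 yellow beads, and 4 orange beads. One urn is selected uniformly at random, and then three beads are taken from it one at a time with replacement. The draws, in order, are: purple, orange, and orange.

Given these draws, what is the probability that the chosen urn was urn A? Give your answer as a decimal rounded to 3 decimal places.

0.833

Under each hypothesis, the probability of the observed sequence is: P(data | urn A) = (5/12)(4/12)(4/12) = 5/108; P(data | urn B) = (1/12)(4/12)(4/12) = 1/108.
The prior-weighted likelihoods are 1/2 · 5/108 = 5/216, 1/2 · 1/108 = 1/216; summing to 1/36.
By Bayes' rule, P(urn A | data) = (5/216) / (1/36) = 5/6.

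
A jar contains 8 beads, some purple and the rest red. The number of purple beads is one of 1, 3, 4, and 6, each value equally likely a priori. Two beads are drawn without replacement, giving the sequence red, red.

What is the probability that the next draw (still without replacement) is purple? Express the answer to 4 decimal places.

The likelihood of the observed sequence under each hypothesis: P(data | r = 1) = (7/8)(6/7) = 3/4; P(data | r = 3) = (5/8)(4/7) = 5/14; P(data | r = 4) = (4/8)(3/7) = 3/14; P(data | r = 6) = (2/8)(1/7) = 1/28.
Weighting by the prior gives 1/4 · 3/4 = 3/16, 1/4 · 5/14 = 5/56, 1/4 · 3/14 = 3/56, 1/4 · 1/28 = 1/112; these sum to 19/56.
Dividing through by the total gives posterior P(r = 1 | data) = 21/38, P(r = 3 | data) = 5/19, P(r = 4 | data) = 3/19, P(r = 6 | data) = 1/38.
The predictive probability is P(purple next | data) = (1/6)(21/38) + (1/2)(5/19) + (2/3)(3/19) + (1)(1/38) = 27/76.

0.3553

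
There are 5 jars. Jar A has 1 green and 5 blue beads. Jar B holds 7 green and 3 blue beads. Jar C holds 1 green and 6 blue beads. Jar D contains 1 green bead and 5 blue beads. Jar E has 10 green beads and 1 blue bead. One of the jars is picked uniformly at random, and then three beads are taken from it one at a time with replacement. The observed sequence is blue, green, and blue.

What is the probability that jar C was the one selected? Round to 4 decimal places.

0.2579

Compute the likelihood of the observed sequence for each case: P(data | jar A) = (5/6)(1/6)(5/6) = 0.11574; P(data | jar B) = (3/10)(7/10)(3/10) = 0.063; P(data | jar C) = (6/7)(1/7)(6/7) = 0.10496; P(data | jar D) = (5/6)(1/6)(5/6) = 0.11574; P(data | jar E) = (1/11)(10/11)(1/11) = 0.0075131.
Weighting by the prior gives 1/5 · 0.11574 = 0.023148, 1/5 · 0.063 = 0.0126, 1/5 · 0.10496 = 0.020991, 1/5 · 0.11574 = 0.023148, 1/5 · 0.0075131 = 0.0015026; summing to 0.08139.
Hence P(jar C | data) = (0.020991) / (0.08139) = 0.25791.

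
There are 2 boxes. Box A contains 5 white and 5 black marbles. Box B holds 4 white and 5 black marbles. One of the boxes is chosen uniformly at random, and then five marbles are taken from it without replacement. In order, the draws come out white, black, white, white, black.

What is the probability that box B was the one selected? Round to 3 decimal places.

0.444

Under each hypothesis, the probability of the observed sequence is: P(data | box A) = (5/10)(5/9)(4/8)(3/7)(4/6) = 5/126; P(data | box B) = (4/9)(5/8)(3/7)(2/6)(4/5) = 2/63.
Weighting by the prior gives 1/2 · 5/126 = 5/252, 1/2 · 2/63 = 1/63; with total 1/28.
Therefore the posterior P(box B | data) = (1/63) / (1/28) = 4/9.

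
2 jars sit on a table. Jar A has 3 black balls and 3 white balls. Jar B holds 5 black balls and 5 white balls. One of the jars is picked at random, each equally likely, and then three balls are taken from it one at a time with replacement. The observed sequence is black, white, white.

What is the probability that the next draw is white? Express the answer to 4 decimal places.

0.5000

Under each hypothesis, the probability of the observed sequence is: P(data | jar A) = (3/6)(3/6)(3/6) = 1/8; P(data | jar B) = (5/10)(5/10)(5/10) = 1/8.
The prior-weighted likelihoods are 1/2 · 1/8 = 1/16, 1/2 · 1/8 = 1/16; summing to 1/8.
The posterior is then P(jar A | data) = 1/2, P(jar B | data) = 1/2.
So P(white next | data) = Σ P(white next | H) P(H | data) = (1/2)(1/2) + (1/2)(1/2) = 1/2.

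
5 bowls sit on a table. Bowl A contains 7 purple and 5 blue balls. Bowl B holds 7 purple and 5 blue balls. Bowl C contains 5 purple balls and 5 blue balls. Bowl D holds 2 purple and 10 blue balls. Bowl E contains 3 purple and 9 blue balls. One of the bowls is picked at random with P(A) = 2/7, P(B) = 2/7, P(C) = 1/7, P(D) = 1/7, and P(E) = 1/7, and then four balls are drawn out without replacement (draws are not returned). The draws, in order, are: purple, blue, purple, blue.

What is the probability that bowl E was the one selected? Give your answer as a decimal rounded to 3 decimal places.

Under each hypothesis, the probability of the observed sequence is: P(data | bowl A) = (7/12)(5/11)(6/10)(4/9) = 0.070707; P(data | bowl B) = (7/12)(5/11)(6/10)(4/9) = 0.070707; P(data | bowl C) = (5/10)(5/9)(4/8)(4/7) = 0.079365; P(data | bowl D) = (2/12)(10/11)(1/10)(9/9) = 0.015152; P(data | bowl E) = (3/12)(9/11)(2/10)(8/9) = 0.036364.
The prior-weighted likelihoods are 2/7 · 0.070707 = 0.020202, 2/7 · 0.070707 = 0.020202, 1/7 · 0.079365 = 0.011338, 1/7 · 0.015152 = 0.0021645, 1/7 · 0.036364 = 0.0051948; with total 0.059101.
Therefore the posterior P(bowl E | data) = (0.0051948) / (0.059101) = 0.087897.

0.088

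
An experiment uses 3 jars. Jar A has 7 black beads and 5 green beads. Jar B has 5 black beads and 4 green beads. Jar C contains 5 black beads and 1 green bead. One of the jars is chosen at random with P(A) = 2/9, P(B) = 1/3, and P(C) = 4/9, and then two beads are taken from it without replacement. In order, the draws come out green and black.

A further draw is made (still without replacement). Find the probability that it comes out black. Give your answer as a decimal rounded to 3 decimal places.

Under each hypothesis, the probability of the observed sequence is: P(data | jar A) = (5/12)(7/11) = 35/132; P(data | jar B) = (4/9)(5/8) = 5/18; P(data | jar C) = (1/6)(5/5) = 1/6.
Weighting by the prior gives 2/9 · 35/132 = 35/594, 1/3 · 5/18 = 5/54, 4/9 · 1/6 = 2/27; with total 67/297.
Normalising, the posterior is P(jar A | data) = 35/134, P(jar B | data) = 55/134, P(jar C | data) = 22/67.
Averaging over the posterior, P(black next | data) = (3/5)(35/134) + (4/7)(55/134) + (1)(22/67) = 675/938.

0.720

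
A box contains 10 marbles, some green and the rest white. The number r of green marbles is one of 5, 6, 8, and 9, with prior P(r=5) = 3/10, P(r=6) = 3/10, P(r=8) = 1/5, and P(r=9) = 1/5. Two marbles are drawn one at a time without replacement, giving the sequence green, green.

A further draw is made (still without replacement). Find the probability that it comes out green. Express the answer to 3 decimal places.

Under each hypothesis, the probability of the observed sequence is: P(data | r = 5) = (5/10)(4/9) = 2/9; P(data | r = 6) = (6/10)(5/9) = 1/3; P(data | r = 8) = (8/10)(7/9) = 28/45; P(data | r = 9) = (9/10)(8/9) = 4/5.
Weighting by the prior gives 3/10 · 2/9 = 1/15, 3/10 · 1/3 = 1/10, 1/5 · 28/45 = 28/225, 1/5 · 4/5 = 4/25; with total 203/450.
Normalising, the posterior is P(r = 5 | data) = 30/203, P(r = 6 | data) = 45/203, P(r = 8 | data) = 8/29, P(r = 9 | data) = 72/203.
So P(green next | data) = Σ P(green next | H) P(H | data) = (3/8)(30/203) + (1/2)(45/203) + (3/4)(8/29) + (7/8)(72/203) = 555/812.

0.683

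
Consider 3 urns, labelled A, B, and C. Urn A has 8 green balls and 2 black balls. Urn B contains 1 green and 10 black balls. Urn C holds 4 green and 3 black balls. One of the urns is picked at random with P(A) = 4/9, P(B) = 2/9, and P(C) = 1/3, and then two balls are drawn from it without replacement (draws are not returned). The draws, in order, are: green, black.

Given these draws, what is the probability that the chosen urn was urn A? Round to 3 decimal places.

0.406

For each hypothesis, P(data | H) works out to: P(data | urn A) = (8/10)(2/9) = 0.17778; P(data | urn B) = (1/11)(10/10) = 0.090909; P(data | urn C) = (4/7)(3/6) = 0.28571.
Multiplying each by its prior: 4/9 · 0.17778 = 0.079012, 2/9 · 0.090909 = 0.020202, 1/3 · 0.28571 = 0.095238; summing to 0.19445.
Hence P(urn A | data) = (0.079012) / (0.19445) = 0.40633.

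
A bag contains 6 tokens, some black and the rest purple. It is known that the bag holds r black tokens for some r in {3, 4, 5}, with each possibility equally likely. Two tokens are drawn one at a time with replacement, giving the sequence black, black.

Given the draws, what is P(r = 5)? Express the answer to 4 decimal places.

0.5000

Compute the likelihood of the observed sequence for each case: P(data | r = 3) = (3/6)(3/6) = 1/4; P(data | r = 4) = (4/6)(4/6) = 4/9; P(data | r = 5) = (5/6)(5/6) = 25/36.
Weighting by the prior gives 1/3 · 1/4 = 1/12, 1/3 · 4/9 = 4/27, 1/3 · 25/36 = 25/108; these sum to 25/54.
By Bayes' rule, P(r = 5 | data) = (25/108) / (25/54) = 1/2.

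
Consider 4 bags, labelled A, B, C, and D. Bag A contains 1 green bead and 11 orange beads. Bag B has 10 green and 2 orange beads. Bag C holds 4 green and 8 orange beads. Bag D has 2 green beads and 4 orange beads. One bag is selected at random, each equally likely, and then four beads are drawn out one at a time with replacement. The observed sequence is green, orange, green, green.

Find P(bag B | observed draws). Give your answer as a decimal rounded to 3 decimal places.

Under each hypothesis, the probability of the observed sequence is: P(data | bag A) = (1/12)(11/12)(1/12)(1/12) = 0.00053048; P(data | bag B) = (10/12)(2/12)(10/12)(10/12) = 0.096451; P(data | bag C) = (4/12)(8/12)(4/12)(4/12) = 0.024691; P(data | bag D) = (2/6)(4/6)(2/6)(2/6) = 0.024691.
The prior-weighted likelihoods are 1/4 · 0.00053048 = 0.00013262, 1/4 · 0.096451 = 0.024113, 1/4 · 0.024691 = 0.0061728, 1/4 · 0.024691 = 0.0061728; with total 0.036591.
Therefore the posterior P(bag B | data) = (0.024113) / (0.036591) = 0.65898.

0.659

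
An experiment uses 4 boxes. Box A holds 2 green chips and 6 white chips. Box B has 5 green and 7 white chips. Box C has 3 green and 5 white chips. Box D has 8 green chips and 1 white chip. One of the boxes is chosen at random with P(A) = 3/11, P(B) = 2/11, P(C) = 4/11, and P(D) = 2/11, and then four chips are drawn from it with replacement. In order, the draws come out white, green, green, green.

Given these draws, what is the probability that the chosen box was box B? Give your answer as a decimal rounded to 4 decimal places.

Compute the likelihood of the observed sequence for each case: P(data | box A) = (6/8)(2/8)(2/8)(2/8) = 0.011719; P(data | box B) = (7/12)(5/12)(5/12)(5/12) = 0.042197; P(data | box C) = (5/8)(3/8)(3/8)(3/8) = 0.032959; P(data | box D) = (1/9)(8/9)(8/9)(8/9) = 0.078037.
Multiplying each by its prior: 3/11 · 0.011719 = 0.003196, 2/11 · 0.042197 = 0.0076722, 4/11 · 0.032959 = 0.011985, 2/11 · 0.078037 = 0.014189; with total 0.037042.
So P(box B | data) = (0.0076722) / (0.037042) = 0.20712.

0.2071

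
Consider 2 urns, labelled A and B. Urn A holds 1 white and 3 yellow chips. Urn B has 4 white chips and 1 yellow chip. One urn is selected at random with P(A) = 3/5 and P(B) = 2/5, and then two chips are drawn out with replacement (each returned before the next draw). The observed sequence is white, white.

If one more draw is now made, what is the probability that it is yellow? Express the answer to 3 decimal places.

The likelihood of the observed sequence under each hypothesis: P(data | urn A) = (1/4)(1/4) = 0.0625; P(data | urn B) = (4/5)(4/5) = 0.64.
The prior-weighted likelihoods are 3/5 · 0.0625 = 0.0375, 2/5 · 0.64 = 0.256; with total 0.2935.
Normalising, the posterior is P(urn A | data) = 0.12777, P(urn B | data) = 0.87223.
Averaging over the posterior, P(yellow next | data) = (3/4)(0.12777) + (1/5)(0.87223) = 0.27027.

0.270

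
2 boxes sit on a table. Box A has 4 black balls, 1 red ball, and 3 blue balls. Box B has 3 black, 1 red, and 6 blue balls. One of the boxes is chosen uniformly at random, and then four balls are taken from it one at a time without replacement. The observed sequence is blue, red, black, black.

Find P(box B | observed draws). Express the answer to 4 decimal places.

0.2500

The likelihood of the observed sequence under each hypothesis: P(data | box A) = (3/8)(1/7)(4/6)(3/5) = 3/140; P(data | box B) = (6/10)(1/9)(3/8)(2/7) = 1/140.
Weighting by the prior gives 1/2 · 3/140 = 3/280, 1/2 · 1/140 = 1/280; these sum to 1/70.
By Bayes' rule, P(box B | data) = (1/280) / (1/70) = 1/4.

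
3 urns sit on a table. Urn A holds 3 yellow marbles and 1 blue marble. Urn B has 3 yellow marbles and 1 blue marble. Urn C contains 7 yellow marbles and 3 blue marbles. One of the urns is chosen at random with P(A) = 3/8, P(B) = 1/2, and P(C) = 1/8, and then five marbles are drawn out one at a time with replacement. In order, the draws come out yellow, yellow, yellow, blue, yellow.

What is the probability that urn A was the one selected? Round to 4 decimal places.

Compute the likelihood of the observed sequence for each case: P(data | urn A) = (3/4)(3/4)(3/4)(1/4)(3/4) = 0.079102; P(data | urn B) = (3/4)(3/4)(3/4)(1/4)(3/4) = 0.079102; P(data | urn C) = (7/10)(7/10)(7/10)(3/10)(7/10) = 0.07203.
The prior-weighted likelihoods are 3/8 · 0.079102 = 0.029663, 1/2 · 0.079102 = 0.039551, 1/8 · 0.07203 = 0.0090037; these sum to 0.078218.
Therefore the posterior P(urn A | data) = (0.029663) / (0.078218) = 0.37924.

0.3792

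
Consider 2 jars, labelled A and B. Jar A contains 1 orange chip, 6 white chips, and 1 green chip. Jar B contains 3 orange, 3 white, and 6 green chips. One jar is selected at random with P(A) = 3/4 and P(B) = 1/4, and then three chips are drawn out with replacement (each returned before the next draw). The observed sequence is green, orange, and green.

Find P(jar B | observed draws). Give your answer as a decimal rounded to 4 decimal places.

Under each hypothesis, the probability of the observed sequence is: P(data | jar A) = (1/8)(1/8)(1/8) = 0.0019531; P(data | jar B) = (6/12)(3/12)(6/12) = 0.0625.
The prior-weighted likelihoods are 3/4 · 0.0019531 = 0.0014648, 1/4 · 0.0625 = 0.015625; these sum to 0.01709.
Hence P(jar B | data) = (0.015625) / (0.01709) = 0.91429.

0.9143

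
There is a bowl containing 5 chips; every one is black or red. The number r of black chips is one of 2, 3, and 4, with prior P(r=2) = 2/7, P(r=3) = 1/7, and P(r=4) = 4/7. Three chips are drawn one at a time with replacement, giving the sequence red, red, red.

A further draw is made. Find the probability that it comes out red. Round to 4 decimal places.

0.5515

The likelihood of the observed sequence under each hypothesis: P(data | r = 2) = (3/5)(3/5)(3/5) = 27/125; P(data | r = 3) = (2/5)(2/5)(2/5) = 8/125; P(data | r = 4) = (1/5)(1/5)(1/5) = 1/125.
The prior-weighted likelihoods are 2/7 · 27/125 = 54/875, 1/7 · 8/125 = 8/875, 4/7 · 1/125 = 4/875; these sum to 66/875.
Normalising, the posterior is P(r = 2 | data) = 9/11, P(r = 3 | data) = 4/33, P(r = 4 | data) = 2/33.
So P(red next | data) = Σ P(red next | H) P(H | data) = (3/5)(9/11) + (2/5)(4/33) + (1/5)(2/33) = 91/165.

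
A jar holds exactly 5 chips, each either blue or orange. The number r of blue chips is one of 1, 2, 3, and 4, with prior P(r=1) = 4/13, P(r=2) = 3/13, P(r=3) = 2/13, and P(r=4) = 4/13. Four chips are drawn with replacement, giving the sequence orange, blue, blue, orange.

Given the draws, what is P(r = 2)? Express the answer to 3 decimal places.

0.351

The likelihood of the observed sequence under each hypothesis: P(data | r = 1) = (4/5)(1/5)(1/5)(4/5) = 0.0256; P(data | r = 2) = (3/5)(2/5)(2/5)(3/5) = 0.0576; P(data | r = 3) = (2/5)(3/5)(3/5)(2/5) = 0.0576; P(data | r = 4) = (1/5)(4/5)(4/5)(1/5) = 0.0256.
Multiplying each by its prior: 4/13 · 0.0256 = 0.0078769, 3/13 · 0.0576 = 0.013292, 2/13 · 0.0576 = 0.0088615, 4/13 · 0.0256 = 0.0078769; summing to 0.037908.
Therefore the posterior P(r = 2 | data) = (0.013292) / (0.037908) = 0.35065.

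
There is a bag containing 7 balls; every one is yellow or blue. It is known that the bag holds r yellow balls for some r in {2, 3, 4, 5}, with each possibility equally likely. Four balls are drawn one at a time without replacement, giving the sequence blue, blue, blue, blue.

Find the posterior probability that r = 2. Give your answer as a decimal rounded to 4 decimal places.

Under each hypothesis, the probability of the observed sequence is: P(data | r = 2) = (5/7)(4/6)(3/5)(2/4) = 1/7; P(data | r = 3) = (4/7)(3/6)(2/5)(1/4) = 1/35; P(data | r = 4) = (3/7)(2/6)(1/5)(0/4) = 0; P(data | r = 5) = (2/7)(1/6)(0/5) = 0.
The prior-weighted likelihoods are 1/4 · 1/7 = 1/28, 1/4 · 1/35 = 1/140, 1/4 · 0 = 0, 1/4 · 0 = 0; with total 3/70.
Hence P(r = 2 | data) = (1/28) / (3/70) = 5/6.

0.8333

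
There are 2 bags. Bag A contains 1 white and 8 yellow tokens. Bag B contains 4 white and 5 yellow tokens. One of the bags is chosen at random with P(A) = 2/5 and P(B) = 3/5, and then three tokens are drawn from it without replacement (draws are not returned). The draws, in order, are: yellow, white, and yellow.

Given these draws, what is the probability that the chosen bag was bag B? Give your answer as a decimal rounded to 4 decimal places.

Compute the likelihood of the observed sequence for each case: P(data | bag A) = (8/9)(1/8)(7/7) = 1/9; P(data | bag B) = (5/9)(4/8)(4/7) = 10/63.
The prior-weighted likelihoods are 2/5 · 1/9 = 2/45, 3/5 · 10/63 = 2/21; summing to 44/315.
So P(bag B | data) = (2/21) / (44/315) = 15/22.

0.6818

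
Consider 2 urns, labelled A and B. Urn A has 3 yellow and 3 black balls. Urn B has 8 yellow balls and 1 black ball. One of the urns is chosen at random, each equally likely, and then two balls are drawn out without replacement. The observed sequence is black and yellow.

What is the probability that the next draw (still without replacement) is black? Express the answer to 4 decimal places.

0.3649

The likelihood of the observed sequence under each hypothesis: P(data | urn A) = (3/6)(3/5) = 3/10; P(data | urn B) = (1/9)(8/8) = 1/9.
Multiplying each by its prior: 1/2 · 3/10 = 3/20, 1/2 · 1/9 = 1/18; with total 37/180.
Normalising, the posterior is P(urn A | data) = 27/37, P(urn B | data) = 10/37.
So P(black next | data) = Σ P(black next | H) P(H | data) = (1/2)(27/37) + (0)(10/37) = 27/74.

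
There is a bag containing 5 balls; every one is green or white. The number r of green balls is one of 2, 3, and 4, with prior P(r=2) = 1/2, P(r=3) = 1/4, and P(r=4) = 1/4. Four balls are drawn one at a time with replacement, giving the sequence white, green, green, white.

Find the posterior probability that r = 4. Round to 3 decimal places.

Under each hypothesis, the probability of the observed sequence is: P(data | r = 2) = (3/5)(2/5)(2/5)(3/5) = 36/625; P(data | r = 3) = (2/5)(3/5)(3/5)(2/5) = 36/625; P(data | r = 4) = (1/5)(4/5)(4/5)(1/5) = 16/625.
Multiplying each by its prior: 1/2 · 36/625 = 18/625, 1/4 · 36/625 = 9/625, 1/4 · 16/625 = 4/625; summing to 31/625.
By Bayes' rule, P(r = 4 | data) = (4/625) / (31/625) = 4/31.

0.129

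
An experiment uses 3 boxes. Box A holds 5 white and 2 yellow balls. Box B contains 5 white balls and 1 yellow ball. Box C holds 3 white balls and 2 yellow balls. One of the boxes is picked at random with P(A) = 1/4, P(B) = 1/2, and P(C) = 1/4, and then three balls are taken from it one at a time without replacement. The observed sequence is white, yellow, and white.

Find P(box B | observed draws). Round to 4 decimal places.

0.4605

Under each hypothesis, the probability of the observed sequence is: P(data | box A) = (5/7)(2/6)(4/5) = 4/21; P(data | box B) = (5/6)(1/5)(4/4) = 1/6; P(data | box C) = (3/5)(2/4)(2/3) = 1/5.
Weighting by the prior gives 1/4 · 4/21 = 1/21, 1/2 · 1/6 = 1/12, 1/4 · 1/5 = 1/20; these sum to 19/105.
By Bayes' rule, P(box B | data) = (1/12) / (19/105) = 35/76.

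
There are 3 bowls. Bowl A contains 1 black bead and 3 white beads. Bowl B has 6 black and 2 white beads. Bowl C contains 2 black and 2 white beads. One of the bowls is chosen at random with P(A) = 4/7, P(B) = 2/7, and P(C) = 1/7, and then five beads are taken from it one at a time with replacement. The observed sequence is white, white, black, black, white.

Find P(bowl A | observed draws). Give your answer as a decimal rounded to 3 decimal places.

0.684

The likelihood of the observed sequence under each hypothesis: P(data | bowl A) = (3/4)(3/4)(1/4)(1/4)(3/4) = 0.026367; P(data | bowl B) = (2/8)(2/8)(6/8)(6/8)(2/8) = 0.0087891; P(data | bowl C) = (2/4)(2/4)(2/4)(2/4)(2/4) = 0.03125.
Weighting by the prior gives 4/7 · 0.026367 = 0.015067, 2/7 · 0.0087891 = 0.0025112, 1/7 · 0.03125 = 0.0044643; these sum to 0.022042.
By Bayes' rule, P(bowl A | data) = (0.015067) / (0.022042) = 0.68354.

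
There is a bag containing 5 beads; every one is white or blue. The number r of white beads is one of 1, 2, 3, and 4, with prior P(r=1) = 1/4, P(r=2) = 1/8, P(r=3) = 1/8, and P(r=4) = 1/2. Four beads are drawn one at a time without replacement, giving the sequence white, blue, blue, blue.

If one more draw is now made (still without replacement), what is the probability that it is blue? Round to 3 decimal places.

Compute the likelihood of the observed sequence for each case: P(data | r = 1) = (1/5)(4/4)(3/3)(2/2) = 1/5; P(data | r = 2) = (2/5)(3/4)(2/3)(1/2) = 1/10; P(data | r = 3) = (3/5)(2/4)(1/3)(0/2) = 0; P(data | r = 4) = (4/5)(1/4)(0/3) = 0.
The prior-weighted likelihoods are 1/4 · 1/5 = 1/20, 1/8 · 1/10 = 1/80, 1/8 · 0 = 0, 1/2 · 0 = 0; these sum to 1/16.
Dividing through by the total gives posterior P(r = 1 | data) = 4/5, P(r = 2 | data) = 1/5, P(r = 3 | data) = 0, P(r = 4 | data) = 0.
The predictive probability is P(blue next | data) = (1)(4/5) + (0)(1/5) = 4/5.

0.800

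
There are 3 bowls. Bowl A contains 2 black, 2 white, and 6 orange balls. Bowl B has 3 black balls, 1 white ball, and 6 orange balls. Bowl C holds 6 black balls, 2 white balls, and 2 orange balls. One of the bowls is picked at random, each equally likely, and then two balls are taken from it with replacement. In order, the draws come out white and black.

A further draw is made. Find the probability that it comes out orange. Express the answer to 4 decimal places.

The likelihood of the observed sequence under each hypothesis: P(data | bowl A) = (2/10)(2/10) = 1/25; P(data | bowl B) = (1/10)(3/10) = 3/100; P(data | bowl C) = (2/10)(6/10) = 3/25.
The prior-weighted likelihoods are 1/3 · 1/25 = 1/75, 1/3 · 3/100 = 1/100, 1/3 · 3/25 = 1/25; summing to 19/300.
Dividing through by the total gives posterior P(bowl A | data) = 4/19, P(bowl B | data) = 3/19, P(bowl C | data) = 12/19.
Averaging over the posterior, P(orange next | data) = (3/5)(4/19) + (3/5)(3/19) + (1/5)(12/19) = 33/95.

0.3474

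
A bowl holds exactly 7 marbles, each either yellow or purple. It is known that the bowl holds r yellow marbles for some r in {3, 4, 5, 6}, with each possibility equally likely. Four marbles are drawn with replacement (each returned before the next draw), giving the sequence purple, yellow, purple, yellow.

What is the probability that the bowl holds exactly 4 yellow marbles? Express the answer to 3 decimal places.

0.340

For each hypothesis, P(data | H) works out to: P(data | r = 3) = (4/7)(3/7)(4/7)(3/7) = 0.059975; P(data | r = 4) = (3/7)(4/7)(3/7)(4/7) = 0.059975; P(data | r = 5) = (2/7)(5/7)(2/7)(5/7) = 0.041649; P(data | r = 6) = (1/7)(6/7)(1/7)(6/7) = 0.014994.
Weighting by the prior gives 1/4 · 0.059975 = 0.014994, 1/4 · 0.059975 = 0.014994, 1/4 · 0.041649 = 0.010412, 1/4 · 0.014994 = 0.0037484; with total 0.044148.
So P(r = 4 | data) = (0.014994) / (0.044148) = 0.33962.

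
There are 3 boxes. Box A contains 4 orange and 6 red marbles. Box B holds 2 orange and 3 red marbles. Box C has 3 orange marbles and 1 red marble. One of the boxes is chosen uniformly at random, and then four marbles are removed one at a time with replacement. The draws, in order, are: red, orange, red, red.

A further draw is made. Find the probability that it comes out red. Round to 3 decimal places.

Under each hypothesis, the probability of the observed sequence is: P(data | box A) = (6/10)(4/10)(6/10)(6/10) = 0.0864; P(data | box B) = (3/5)(2/5)(3/5)(3/5) = 0.0864; P(data | box C) = (1/4)(3/4)(1/4)(1/4) = 0.011719.
Weighting by the prior gives 1/3 · 0.0864 = 0.0288, 1/3 · 0.0864 = 0.0288, 1/3 · 0.011719 = 0.0039062; with total 0.061506.
Normalising, the posterior is P(box A | data) = 0.46825, P(box B | data) = 0.46825, P(box C | data) = 0.06351.
So P(red next | data) = Σ P(red next | H) P(H | data) = (3/5)(0.46825) + (3/5)(0.46825) + (1/4)(0.06351) = 0.57777.

0.578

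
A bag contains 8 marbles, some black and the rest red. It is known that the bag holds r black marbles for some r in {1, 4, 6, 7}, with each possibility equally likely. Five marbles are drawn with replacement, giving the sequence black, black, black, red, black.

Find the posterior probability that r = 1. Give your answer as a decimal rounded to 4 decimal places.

0.0012

Compute the likelihood of the observed sequence for each case: P(data | r = 1) = (1/8)(1/8)(1/8)(7/8)(1/8) = 0.00021362; P(data | r = 4) = (4/8)(4/8)(4/8)(4/8)(4/8) = 0.03125; P(data | r = 6) = (6/8)(6/8)(6/8)(2/8)(6/8) = 0.079102; P(data | r = 7) = (7/8)(7/8)(7/8)(1/8)(7/8) = 0.073273.
Multiplying each by its prior: 1/4 · 0.00021362 = 5.3406e-05, 1/4 · 0.03125 = 0.0078125, 1/4 · 0.079102 = 0.019775, 1/4 · 0.073273 = 0.018318; with total 0.045959.
So P(r = 1 | data) = (5.3406e-05) / (0.045959) = 0.001162.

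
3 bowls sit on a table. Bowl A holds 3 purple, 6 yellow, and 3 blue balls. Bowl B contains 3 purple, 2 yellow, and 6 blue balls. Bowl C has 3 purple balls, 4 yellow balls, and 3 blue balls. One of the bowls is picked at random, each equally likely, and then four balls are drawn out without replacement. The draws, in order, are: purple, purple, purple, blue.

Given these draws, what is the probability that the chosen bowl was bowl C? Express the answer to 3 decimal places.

0.371

The likelihood of the observed sequence under each hypothesis: P(data | bowl A) = (3/12)(2/11)(1/10)(3/9) = 0.0015152; P(data | bowl B) = (3/11)(2/10)(1/9)(6/8) = 0.0045455; P(data | bowl C) = (3/10)(2/9)(1/8)(3/7) = 0.0035714.
Multiplying each by its prior: 1/3 · 0.0015152 = 0.00050505, 1/3 · 0.0045455 = 0.0015152, 1/3 · 0.0035714 = 0.0011905; summing to 0.0032107.
By Bayes' rule, P(bowl C | data) = (0.0011905) / (0.0032107) = 0.37079.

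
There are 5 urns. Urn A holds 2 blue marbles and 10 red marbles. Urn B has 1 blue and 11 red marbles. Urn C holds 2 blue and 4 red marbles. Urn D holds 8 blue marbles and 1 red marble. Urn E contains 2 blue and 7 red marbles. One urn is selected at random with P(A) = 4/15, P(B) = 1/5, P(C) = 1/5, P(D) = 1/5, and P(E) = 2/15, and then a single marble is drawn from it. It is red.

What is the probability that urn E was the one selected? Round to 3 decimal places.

Compute the likelihood of this draw for each case: P(data | urn A) = (10/12) = 5/6; P(data | urn B) = (11/12) = 11/12; P(data | urn C) = (4/6) = 2/3; P(data | urn D) = (1/9) = 1/9; P(data | urn E) = (7/9) = 7/9.
The prior-weighted likelihoods are 4/15 · 5/6 = 2/9, 1/5 · 11/12 = 11/60, 1/5 · 2/3 = 2/15, 1/5 · 1/9 = 1/45, 2/15 · 7/9 = 14/135; with total 359/540.
Hence P(urn E | data) = (14/135) / (359/540) = 56/359.

0.156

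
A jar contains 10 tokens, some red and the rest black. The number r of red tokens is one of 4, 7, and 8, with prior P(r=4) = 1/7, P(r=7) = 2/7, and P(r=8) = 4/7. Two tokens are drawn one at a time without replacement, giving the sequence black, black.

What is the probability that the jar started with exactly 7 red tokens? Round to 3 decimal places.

0.240

For each hypothesis, P(data | H) works out to: P(data | r = 4) = (6/10)(5/9) = 1/3; P(data | r = 7) = (3/10)(2/9) = 1/15; P(data | r = 8) = (2/10)(1/9) = 1/45.
Multiplying each by its prior: 1/7 · 1/3 = 1/21, 2/7 · 1/15 = 2/105, 4/7 · 1/45 = 4/315; with total 5/63.
So P(r = 7 | data) = (2/105) / (5/63) = 6/25.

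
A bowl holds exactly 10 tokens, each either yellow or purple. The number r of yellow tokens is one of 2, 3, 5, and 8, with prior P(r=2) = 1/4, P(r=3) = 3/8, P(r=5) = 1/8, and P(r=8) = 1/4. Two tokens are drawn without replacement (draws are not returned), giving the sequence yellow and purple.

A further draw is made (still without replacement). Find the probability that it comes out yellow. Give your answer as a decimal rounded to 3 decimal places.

The likelihood of the observed sequence under each hypothesis: P(data | r = 2) = (2/10)(8/9) = 8/45; P(data | r = 3) = (3/10)(7/9) = 7/30; P(data | r = 5) = (5/10)(5/9) = 5/18; P(data | r = 8) = (8/10)(2/9) = 8/45.
The prior-weighted likelihoods are 1/4 · 8/45 = 2/45, 3/8 · 7/30 = 7/80, 1/8 · 5/18 = 5/144, 1/4 · 8/45 = 2/45; these sum to 19/90.
Dividing through by the total gives posterior P(r = 2 | data) = 4/19, P(r = 3 | data) = 63/152, P(r = 5 | data) = 25/152, P(r = 8 | data) = 4/19.
So P(yellow next | data) = Σ P(yellow next | H) P(H | data) = (1/8)(4/19) + (1/4)(63/152) + (1/2)(25/152) + (7/8)(4/19) = 241/608.

0.396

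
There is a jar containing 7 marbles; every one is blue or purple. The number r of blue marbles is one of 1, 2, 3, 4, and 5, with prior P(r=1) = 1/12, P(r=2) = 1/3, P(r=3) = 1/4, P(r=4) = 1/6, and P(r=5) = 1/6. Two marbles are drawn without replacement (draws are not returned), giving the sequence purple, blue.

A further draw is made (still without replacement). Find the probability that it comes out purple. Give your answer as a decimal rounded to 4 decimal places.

0.5810

Under each hypothesis, the probability of the observed sequence is: P(data | r = 1) = (6/7)(1/6) = 1/7; P(data | r = 2) = (5/7)(2/6) = 5/21; P(data | r = 3) = (4/7)(3/6) = 2/7; P(data | r = 4) = (3/7)(4/6) = 2/7; P(data | r = 5) = (2/7)(5/6) = 5/21.
The prior-weighted likelihoods are 1/12 · 1/7 = 1/84, 1/3 · 5/21 = 5/63, 1/4 · 2/7 = 1/14, 1/6 · 2/7 = 1/21, 1/6 · 5/21 = 5/126; these sum to 1/4.
Normalising, the posterior is P(r = 1 | data) = 1/21, P(r = 2 | data) = 20/63, P(r = 3 | data) = 2/7, P(r = 4 | data) = 4/21, P(r = 5 | data) = 10/63.
So P(purple next | data) = Σ P(purple next | H) P(H | data) = (1)(1/21) + (4/5)(20/63) + (3/5)(2/7) + (2/5)(4/21) + (1/5)(10/63) = 61/105.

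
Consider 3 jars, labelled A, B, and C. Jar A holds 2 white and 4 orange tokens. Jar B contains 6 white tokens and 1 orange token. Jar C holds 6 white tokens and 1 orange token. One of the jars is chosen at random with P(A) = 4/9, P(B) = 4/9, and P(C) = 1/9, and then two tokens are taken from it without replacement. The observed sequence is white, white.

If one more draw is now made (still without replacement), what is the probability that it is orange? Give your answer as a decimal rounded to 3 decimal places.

0.256

Compute the likelihood of the observed sequence for each case: P(data | jar A) = (2/6)(1/5) = 1/15; P(data | jar B) = (6/7)(5/6) = 5/7; P(data | jar C) = (6/7)(5/6) = 5/7.
Weighting by the prior gives 4/9 · 1/15 = 4/135, 4/9 · 5/7 = 20/63, 1/9 · 5/7 = 5/63; these sum to 403/945.
Dividing through by the total gives posterior P(jar A | data) = 28/403, P(jar B | data) = 300/403, P(jar C | data) = 75/403.
The predictive probability is P(orange next | data) = (1)(28/403) + (1/5)(300/403) + (1/5)(75/403) = 103/403.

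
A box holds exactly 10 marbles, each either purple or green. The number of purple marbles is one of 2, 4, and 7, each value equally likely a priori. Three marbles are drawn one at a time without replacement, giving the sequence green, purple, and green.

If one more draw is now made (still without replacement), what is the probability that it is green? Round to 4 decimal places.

The likelihood of the observed sequence under each hypothesis: P(data | r = 2) = (8/10)(2/9)(7/8) = 0.15556; P(data | r = 4) = (6/10)(4/9)(5/8) = 0.16667; P(data | r = 7) = (3/10)(7/9)(2/8) = 0.058333.
The prior-weighted likelihoods are 1/3 · 0.15556 = 0.051852, 1/3 · 0.16667 = 0.055556, 1/3 · 0.058333 = 0.019444; these sum to 0.12685.
The posterior is then P(r = 2 | data) = 0.40876, P(r = 4 | data) = 0.43796, P(r = 7 | data) = 0.15328.
The predictive probability is P(green next | data) = (6/7)(0.40876) + (4/7)(0.43796) + (1/7)(0.15328) = 0.62252.

0.6225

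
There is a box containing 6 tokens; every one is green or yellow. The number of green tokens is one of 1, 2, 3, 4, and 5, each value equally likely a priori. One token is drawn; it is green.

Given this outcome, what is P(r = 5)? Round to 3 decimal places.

0.333

Compute the likelihood of this draw for each case: P(data | r = 1) = (1/6) = 1/6; P(data | r = 2) = (2/6) = 1/3; P(data | r = 3) = (3/6) = 1/2; P(data | r = 4) = (4/6) = 2/3; P(data | r = 5) = (5/6) = 5/6.
Weighting by the prior gives 1/5 · 1/6 = 1/30, 1/5 · 1/3 = 1/15, 1/5 · 1/2 = 1/10, 1/5 · 2/3 = 2/15, 1/5 · 5/6 = 1/6; these sum to 1/2.
Therefore the posterior P(r = 5 | data) = (1/6) / (1/2) = 1/3.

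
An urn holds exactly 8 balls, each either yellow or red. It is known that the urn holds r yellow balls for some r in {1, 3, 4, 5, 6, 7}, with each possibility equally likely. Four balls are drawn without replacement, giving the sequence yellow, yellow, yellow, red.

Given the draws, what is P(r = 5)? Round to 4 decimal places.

0.2381

The likelihood of the observed sequence under each hypothesis: P(data | r = 1) = (1/8)(0/7) = 0; P(data | r = 3) = (3/8)(2/7)(1/6)(5/5) = 1/56; P(data | r = 4) = (4/8)(3/7)(2/6)(4/5) = 2/35; P(data | r = 5) = (5/8)(4/7)(3/6)(3/5) = 3/28; P(data | r = 6) = (6/8)(5/7)(4/6)(2/5) = 1/7; P(data | r = 7) = (7/8)(6/7)(5/6)(1/5) = 1/8.
The prior-weighted likelihoods are 1/6 · 0 = 0, 1/6 · 1/56 = 1/336, 1/6 · 2/35 = 1/105, 1/6 · 3/28 = 1/56, 1/6 · 1/7 = 1/42, 1/6 · 1/8 = 1/48; with total 3/40.
Therefore the posterior P(r = 5 | data) = (1/56) / (3/40) = 5/21.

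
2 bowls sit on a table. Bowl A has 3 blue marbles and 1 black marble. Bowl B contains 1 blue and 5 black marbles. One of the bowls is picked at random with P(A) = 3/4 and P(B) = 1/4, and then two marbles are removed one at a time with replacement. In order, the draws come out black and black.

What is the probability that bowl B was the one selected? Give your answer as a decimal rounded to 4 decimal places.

0.7874

For each hypothesis, P(data | H) works out to: P(data | bowl A) = (1/4)(1/4) = 1/16; P(data | bowl B) = (5/6)(5/6) = 25/36.
Multiplying each by its prior: 3/4 · 1/16 = 3/64, 1/4 · 25/36 = 25/144; summing to 127/576.
So P(bowl B | data) = (25/144) / (127/576) = 100/127.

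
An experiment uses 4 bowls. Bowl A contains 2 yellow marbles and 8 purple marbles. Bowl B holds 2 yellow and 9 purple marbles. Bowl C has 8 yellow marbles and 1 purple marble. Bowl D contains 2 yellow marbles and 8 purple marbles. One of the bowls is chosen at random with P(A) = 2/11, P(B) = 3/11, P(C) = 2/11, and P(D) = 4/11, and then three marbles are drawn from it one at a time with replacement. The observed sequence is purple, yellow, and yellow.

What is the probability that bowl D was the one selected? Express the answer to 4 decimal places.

The likelihood of the observed sequence under each hypothesis: P(data | bowl A) = (8/10)(2/10)(2/10) = 0.032; P(data | bowl B) = (9/11)(2/11)(2/11) = 0.027047; P(data | bowl C) = (1/9)(8/9)(8/9) = 0.087791; P(data | bowl D) = (8/10)(2/10)(2/10) = 0.032.
The prior-weighted likelihoods are 2/11 · 0.032 = 0.0058182, 3/11 · 0.027047 = 0.0073765, 2/11 · 0.087791 = 0.015962, 4/11 · 0.032 = 0.011636; these sum to 0.040793.
By Bayes' rule, P(bowl D | data) = (0.011636) / (0.040793) = 0.28525.

0.2853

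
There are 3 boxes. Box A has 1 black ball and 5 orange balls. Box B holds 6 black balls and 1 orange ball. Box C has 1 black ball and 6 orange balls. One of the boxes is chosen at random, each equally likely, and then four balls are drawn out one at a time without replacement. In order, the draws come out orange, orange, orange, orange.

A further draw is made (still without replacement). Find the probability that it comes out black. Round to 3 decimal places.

0.406

Compute the likelihood of the observed sequence for each case: P(data | box A) = (5/6)(4/5)(3/4)(2/3) = 1/3; P(data | box B) = (1/7)(0/6) = 0; P(data | box C) = (6/7)(5/6)(4/5)(3/4) = 3/7.
The prior-weighted likelihoods are 1/3 · 1/3 = 1/9, 1/3 · 0 = 0, 1/3 · 3/7 = 1/7; summing to 16/63.
Normalising, the posterior is P(box A | data) = 7/16, P(box B | data) = 0, P(box C | data) = 9/16.
So P(black next | data) = Σ P(black next | H) P(H | data) = (1/2)(7/16) + (1/3)(9/16) = 13/32.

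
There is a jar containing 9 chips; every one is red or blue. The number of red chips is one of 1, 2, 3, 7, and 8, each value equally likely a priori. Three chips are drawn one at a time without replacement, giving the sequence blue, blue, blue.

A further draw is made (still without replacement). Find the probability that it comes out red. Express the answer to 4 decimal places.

The likelihood of the observed sequence under each hypothesis: P(data | r = 1) = (8/9)(7/8)(6/7) = 2/3; P(data | r = 2) = (7/9)(6/8)(5/7) = 5/12; P(data | r = 3) = (6/9)(5/8)(4/7) = 5/21; P(data | r = 7) = (2/9)(1/8)(0/7) = 0; P(data | r = 8) = (1/9)(0/8) = 0.
Multiplying each by its prior: 1/5 · 2/3 = 2/15, 1/5 · 5/12 = 1/12, 1/5 · 5/21 = 1/21, 1/5 · 0 = 0, 1/5 · 0 = 0; summing to 37/140.
Normalising, the posterior is P(r = 1 | data) = 56/111, P(r = 2 | data) = 35/111, P(r = 3 | data) = 20/111, P(r = 7 | data) = 0, P(r = 8 | data) = 0.
Averaging over the posterior, P(red next | data) = (1/6)(56/111) + (1/3)(35/111) + (1/2)(20/111) = 31/111.

0.2793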